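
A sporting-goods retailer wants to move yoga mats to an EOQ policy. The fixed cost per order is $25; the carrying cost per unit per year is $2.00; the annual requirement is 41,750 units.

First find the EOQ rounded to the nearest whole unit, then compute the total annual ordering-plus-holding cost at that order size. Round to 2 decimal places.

Q* = √(2·D·S / H) = √(2·41,750·25 / 2) = √1,043,750.0 ≈ 1,021.64 → Q = 1,022 units
Orders/yr = 41,750/1,022 = 40.851; ordering cost = 40.851 × $25 = $1,021.28
Average inventory = 1,022/2 = 511; holding cost = 511 × $2 = $1,022.00
Total = $1,021.28 + $1,022.00 = $2,043.28

$2,043.28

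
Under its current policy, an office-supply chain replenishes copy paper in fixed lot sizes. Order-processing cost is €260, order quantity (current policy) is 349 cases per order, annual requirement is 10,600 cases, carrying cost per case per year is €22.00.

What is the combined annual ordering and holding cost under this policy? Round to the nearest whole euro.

€11,736

Ordering: D/Q × S = 10,600/349 × €260 = €7,896.85
Holding:  Q/2 × H = 349/2 × €22 = €3,839.00
Total = €7,896.85 + €3,839.00 = €11,735.85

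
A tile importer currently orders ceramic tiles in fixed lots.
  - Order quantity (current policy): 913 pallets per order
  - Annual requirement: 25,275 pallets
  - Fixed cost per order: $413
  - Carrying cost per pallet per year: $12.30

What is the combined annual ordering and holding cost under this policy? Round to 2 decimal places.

$17,048.22

Annual ordering cost = (D/Q)·S = (25,275/913) × 413 = $11,433.27
Annual holding cost  = (Q/2)·H = (913/2) × 12.3 = $5,614.95
Total = $11,433.27 + $5,614.95 = $17,048.22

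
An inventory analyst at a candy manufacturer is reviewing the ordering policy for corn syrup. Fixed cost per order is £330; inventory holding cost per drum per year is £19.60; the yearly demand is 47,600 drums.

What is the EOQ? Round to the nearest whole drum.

1,266 drums

EOQ = √(2DS/H) = √(2 × 47,600 × 330 / 19.6)
    = √(1,602,857.14) ≈ 1,266.04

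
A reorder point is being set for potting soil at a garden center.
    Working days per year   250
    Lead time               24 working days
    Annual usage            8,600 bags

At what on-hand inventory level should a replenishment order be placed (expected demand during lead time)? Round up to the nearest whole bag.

Daily demand d = 8,600 / 250 = 34.400 bags/day
Demand during lead time = 34.400 × 24 = 825.60
Reorder point = 825.60 → round up

826 bags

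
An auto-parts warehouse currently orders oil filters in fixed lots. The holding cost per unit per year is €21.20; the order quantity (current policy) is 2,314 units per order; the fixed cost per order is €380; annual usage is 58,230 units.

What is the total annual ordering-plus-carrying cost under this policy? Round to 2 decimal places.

Ordering: D/Q × S = 58,230/2,314 × €380 = €9,562.40
Holding:  Q/2 × H = 2,314/2 × €21.2 = €24,528.40
Total = €9,562.40 + €24,528.40 = €34,090.80

€34,090.80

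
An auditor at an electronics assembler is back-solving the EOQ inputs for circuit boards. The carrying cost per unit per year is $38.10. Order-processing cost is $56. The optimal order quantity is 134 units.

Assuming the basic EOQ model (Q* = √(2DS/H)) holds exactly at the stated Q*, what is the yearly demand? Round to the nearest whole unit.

Since Q* = (2DS/H)^½, squaring gives Q*²·H = 2DS.
D = Q²H / (2S) = 134² × 38.1 / (2 × 56) = 6,108.25

6,108 units per year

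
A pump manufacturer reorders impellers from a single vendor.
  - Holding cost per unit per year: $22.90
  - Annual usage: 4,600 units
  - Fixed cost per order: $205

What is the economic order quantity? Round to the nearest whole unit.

287 units

2DS/H = 2·4,600·205/22.9 = 82,358.08
EOQ = √82,358.08 ≈ 286.98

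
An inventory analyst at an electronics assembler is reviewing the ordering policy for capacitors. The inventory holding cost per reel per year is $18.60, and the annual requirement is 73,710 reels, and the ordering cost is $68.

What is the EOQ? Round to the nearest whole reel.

Q* = √(2·D·S / H) = √(2·73,710·68 / 18.6) = √538,954.8 ≈ 734.14

734 reels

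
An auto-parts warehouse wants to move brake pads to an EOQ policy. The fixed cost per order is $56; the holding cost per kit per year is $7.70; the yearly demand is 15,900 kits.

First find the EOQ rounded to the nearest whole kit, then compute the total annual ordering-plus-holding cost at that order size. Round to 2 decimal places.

$3,702.99

EOQ = √(2DS/H) = √(2 × 15,900 × 56 / 7.7)
    = √(231,272.73) ≈ 480.91 → Q = 481 kits
Orders/yr = 15,900/481 = 33.056; ordering cost = 33.056 × $56 = $1,851.14
Average inventory = 481/2 = 240.5; holding cost = 240.5 × $7.7 = $1,851.85
Total = $1,851.14 + $1,851.85 = $3,702.99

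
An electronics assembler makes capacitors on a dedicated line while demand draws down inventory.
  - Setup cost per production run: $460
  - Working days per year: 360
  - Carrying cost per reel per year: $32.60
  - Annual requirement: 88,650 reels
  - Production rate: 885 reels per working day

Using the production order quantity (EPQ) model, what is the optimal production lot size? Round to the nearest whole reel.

1,862 reels

Daily demand d = 88,650/360 = 246.250; p = 885; 1 − d/p = 0.72175
EPQ = √(2DS / (H(1 − d/p)))
    = √(2 × 88,650 × 460 / (32.6 × 0.72175)) ≈ 1,861.79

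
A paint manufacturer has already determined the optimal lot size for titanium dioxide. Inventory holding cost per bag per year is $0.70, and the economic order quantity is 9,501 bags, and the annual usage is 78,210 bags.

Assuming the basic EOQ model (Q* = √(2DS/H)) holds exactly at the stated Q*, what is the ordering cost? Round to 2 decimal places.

EOQ relation: Q² = 2DS/H, so rearrange for the unknown.
S = Q²H / (2D) = 9,501² × 0.7 / (2 × 78,210) = 403.9656

$403.97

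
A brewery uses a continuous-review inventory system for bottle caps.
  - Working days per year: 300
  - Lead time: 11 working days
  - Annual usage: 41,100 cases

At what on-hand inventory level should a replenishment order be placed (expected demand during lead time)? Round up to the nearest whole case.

1,507 cases

Daily demand d = 41,100 / 300 = 137.000 cases/day
Demand during lead time = 137.000 × 11 = 1,507.00
Reorder point = 1,507.00 → round up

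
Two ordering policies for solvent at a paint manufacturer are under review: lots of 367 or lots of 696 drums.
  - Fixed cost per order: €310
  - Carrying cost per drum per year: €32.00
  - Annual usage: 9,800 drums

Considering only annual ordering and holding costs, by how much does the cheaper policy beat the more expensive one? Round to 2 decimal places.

For each Q, cost = (D/Q)·S + (Q/2)·H.
TC(367) = (9,800/367)×310 + (367/2)×32 = €14,149.93
TC(696) = (9,800/696)×310 + (696/2)×32 = €15,500.94
Lots of 367 are cheaper by €1,351.01.

€1,351.01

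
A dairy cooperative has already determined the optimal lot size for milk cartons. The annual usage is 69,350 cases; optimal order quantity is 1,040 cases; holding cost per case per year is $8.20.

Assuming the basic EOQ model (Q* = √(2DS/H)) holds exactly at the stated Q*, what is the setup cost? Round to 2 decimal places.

$63.94

From Q* = √(2DS/H) ⇒ Q*² = 2DS/H.
S = Q²H / (2D) = 1,040² × 8.2 / (2 × 69,350) = 63.9446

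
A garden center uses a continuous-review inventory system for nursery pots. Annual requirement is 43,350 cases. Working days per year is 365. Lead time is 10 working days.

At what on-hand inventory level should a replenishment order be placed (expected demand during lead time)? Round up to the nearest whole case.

1,188 cases

Daily demand d = 43,350 / 365 = 118.767 cases/day
Demand during lead time = 118.767 × 10 = 1,187.67
Reorder point = 1,187.67 → round up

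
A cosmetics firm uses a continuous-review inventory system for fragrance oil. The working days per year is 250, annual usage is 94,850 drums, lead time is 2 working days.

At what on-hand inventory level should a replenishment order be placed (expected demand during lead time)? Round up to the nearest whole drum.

759 drums

Daily demand d = 94,850 / 250 = 379.400 drums/day
Demand during lead time = 379.400 × 2 = 758.80
Reorder point = 758.80 → round up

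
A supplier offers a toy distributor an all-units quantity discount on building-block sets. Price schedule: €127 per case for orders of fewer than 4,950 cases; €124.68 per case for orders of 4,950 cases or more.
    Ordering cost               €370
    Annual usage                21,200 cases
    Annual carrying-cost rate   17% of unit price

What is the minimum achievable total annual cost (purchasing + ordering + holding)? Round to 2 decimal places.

H₁ = 17%×€127 = €21.5900;  H₂ = 17%×€124.68 = €21.1956
EOQ₁ = √(2×21,200×370/21.5900) = 852.43  (< 4,950, feasible at tier 1)
EOQ₂ = √(2×21,200×370/21.1956) = 860.32  (< 4,950 → use Q = 4,950 at tier-2 price)
TC(tier 1 (EOQ₁), Q≈852.4) = €2,710,803.91
TC(tier 2, Q≈4,950.0) = €2,697,259.76
Minimum at tier 2: €2,697,259.76

€2,697,259.76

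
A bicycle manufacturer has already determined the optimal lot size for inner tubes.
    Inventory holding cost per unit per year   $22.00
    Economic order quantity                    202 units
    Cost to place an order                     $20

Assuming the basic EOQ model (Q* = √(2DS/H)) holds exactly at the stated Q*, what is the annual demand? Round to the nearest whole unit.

EOQ relation: Q² = 2DS/H, so rearrange for the unknown.
D = Q²H / (2S) = 202² × 22 / (2 × 20) = 22,442.20

22,442 units per year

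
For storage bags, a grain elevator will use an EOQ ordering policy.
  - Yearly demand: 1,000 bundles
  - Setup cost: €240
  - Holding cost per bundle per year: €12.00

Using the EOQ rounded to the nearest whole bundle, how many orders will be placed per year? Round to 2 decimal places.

2DS/H = 2·1,000·240/12 = 40,000.00
EOQ = √40,000.00 ≈ 200.00 → Q = 200
N = D/Q = 1,000/200 ≈ 5.000 orders/yr

5.00 orders per year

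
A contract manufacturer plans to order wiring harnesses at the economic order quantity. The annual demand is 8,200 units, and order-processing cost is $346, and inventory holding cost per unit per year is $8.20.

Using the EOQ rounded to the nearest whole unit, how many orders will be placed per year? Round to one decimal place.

9.9 orders per year

EOQ = √(2DS/H) = √(2 × 8,200 × 346 / 8.2)
    = √(692,000.00) ≈ 831.87 → Q = 832
Orders per year = D/Q = 8,200 / 832 = 9.856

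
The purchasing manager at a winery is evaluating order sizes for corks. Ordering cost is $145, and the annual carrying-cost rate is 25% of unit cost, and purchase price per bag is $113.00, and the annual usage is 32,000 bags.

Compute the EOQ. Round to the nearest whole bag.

573 bags

H = i·C = 0.25 × $113 = $28.2500 per bag-year
Optimal lot size Q* = (2 × 32,000 × $145 / $28.25)^½ ≈ 573.15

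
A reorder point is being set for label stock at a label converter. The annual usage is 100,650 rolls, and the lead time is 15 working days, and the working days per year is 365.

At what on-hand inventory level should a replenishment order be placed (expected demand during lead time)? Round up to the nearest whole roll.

4,137 rolls

Daily demand d = 100,650 / 365 = 275.753 rolls/day
Demand during lead time = 275.753 × 15 = 4,136.30
Reorder point = 4,136.30 → round up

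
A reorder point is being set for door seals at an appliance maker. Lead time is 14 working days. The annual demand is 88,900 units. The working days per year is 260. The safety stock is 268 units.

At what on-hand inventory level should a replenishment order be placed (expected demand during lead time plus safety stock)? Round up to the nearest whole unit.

5,055 units

Daily demand d = 88,900 / 260 = 341.923 units/day
Demand during lead time = 341.923 × 14 = 4,786.92
Reorder point = 4,786.92 + 268 = 5,054.92 → round up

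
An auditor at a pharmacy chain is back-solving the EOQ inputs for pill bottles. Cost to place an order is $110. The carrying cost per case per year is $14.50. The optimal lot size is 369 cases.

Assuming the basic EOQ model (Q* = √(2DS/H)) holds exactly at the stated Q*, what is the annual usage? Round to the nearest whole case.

8,974 cases per year

Since Q* = (2DS/H)^½, squaring gives Q*²·H = 2DS.
D = Q²H / (2S) = 369² × 14.5 / (2 × 110) = 8,974.25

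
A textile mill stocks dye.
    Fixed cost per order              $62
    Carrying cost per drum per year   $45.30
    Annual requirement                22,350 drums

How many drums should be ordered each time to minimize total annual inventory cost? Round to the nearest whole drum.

247 drums

Optimal lot size Q* = (2 × 22,350 × $62 / $45.3)^½ ≈ 247.34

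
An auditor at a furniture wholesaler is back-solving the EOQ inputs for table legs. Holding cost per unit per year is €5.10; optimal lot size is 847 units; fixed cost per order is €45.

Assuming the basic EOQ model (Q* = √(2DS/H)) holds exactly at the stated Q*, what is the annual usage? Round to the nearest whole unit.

EOQ relation: Q² = 2DS/H, so rearrange for the unknown.
D = Q²H / (2S) = 847² × 5.1 / (2 × 45) = 40,653.18

40,653 units per year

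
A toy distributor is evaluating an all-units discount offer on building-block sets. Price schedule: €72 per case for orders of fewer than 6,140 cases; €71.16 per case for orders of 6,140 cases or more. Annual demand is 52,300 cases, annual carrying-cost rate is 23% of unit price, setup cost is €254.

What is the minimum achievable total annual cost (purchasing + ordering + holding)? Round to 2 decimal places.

€3,774,077.63

H₁ = 23%×€72 = €16.5600;  H₂ = 23%×€71.16 = €16.3668
EOQ₁ = √(2×52,300×254/16.5600) = 1,266.64  (< 6,140, feasible at tier 1)
EOQ₂ = √(2×52,300×254/16.3668) = 1,274.09  (< 6,140 → use Q = 6,140 at tier-2 price)
TC(tier 1 (EOQ₁), Q≈1,266.6) = €3,786,575.53
TC(tier 2, Q≈6,140.0) = €3,774,077.63
Minimum at tier 2: €3,774,077.63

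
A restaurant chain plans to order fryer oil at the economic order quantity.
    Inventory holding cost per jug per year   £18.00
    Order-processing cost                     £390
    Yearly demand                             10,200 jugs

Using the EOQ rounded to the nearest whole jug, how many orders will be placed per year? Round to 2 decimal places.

Q* = √(2·D·S / H) = √(2·10,200·390 / 18) = √442,000.0 ≈ 664.83 → Q = 665
N = D/Q = 10,200/665 ≈ 15.338 orders/yr

15.34 orders per year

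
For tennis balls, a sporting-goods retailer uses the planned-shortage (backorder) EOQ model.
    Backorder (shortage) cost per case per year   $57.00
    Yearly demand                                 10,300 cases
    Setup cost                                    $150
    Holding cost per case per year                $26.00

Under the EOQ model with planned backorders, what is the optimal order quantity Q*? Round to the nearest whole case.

416 cases

Basic EOQ = √(2·10,300·150/26) = 344.741
Backorder adjustment √((H+b)/b) = √((26+57)/57) = 1.2067
Q* = 344.741 × 1.2067 ≈ 416.00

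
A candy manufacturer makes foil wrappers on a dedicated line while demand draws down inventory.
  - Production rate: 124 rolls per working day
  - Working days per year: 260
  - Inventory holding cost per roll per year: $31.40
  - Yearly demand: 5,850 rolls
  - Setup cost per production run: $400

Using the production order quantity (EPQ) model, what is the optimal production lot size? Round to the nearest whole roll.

427 rolls

Daily demand d = 5,850/260 = 22.500; p = 124; 1 − d/p = 0.81855
EPQ = √(2DS / (H(1 − d/p)))
    = √(2 × 5,850 × 400 / (31.4 × 0.81855)) ≈ 426.71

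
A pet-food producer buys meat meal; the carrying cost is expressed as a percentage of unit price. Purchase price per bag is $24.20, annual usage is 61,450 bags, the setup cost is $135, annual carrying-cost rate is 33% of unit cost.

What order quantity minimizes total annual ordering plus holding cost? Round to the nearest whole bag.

H = i·C = 0.33 × $24.2 = $7.9860 per bag-year
2DS/H = 2·61,450·135/7.986 = 2,077,573.25
EOQ = √2,077,573.25 ≈ 1,441.38

1,441 bags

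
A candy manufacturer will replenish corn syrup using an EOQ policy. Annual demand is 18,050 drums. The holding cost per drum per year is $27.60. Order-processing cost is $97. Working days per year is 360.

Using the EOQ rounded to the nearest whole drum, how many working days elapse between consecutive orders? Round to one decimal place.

2DS/H = 2·18,050·97/27.6 = 126,873.19
EOQ = √126,873.19 ≈ 356.19 → Q = 356 drums
T = Q/D × 360 days = 356/18,050 × 360 = 7.100 days

7.1 days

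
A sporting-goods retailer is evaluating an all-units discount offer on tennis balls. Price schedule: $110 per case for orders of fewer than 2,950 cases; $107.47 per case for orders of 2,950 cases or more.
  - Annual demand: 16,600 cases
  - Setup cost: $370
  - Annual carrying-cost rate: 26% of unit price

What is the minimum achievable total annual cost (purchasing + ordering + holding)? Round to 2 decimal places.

$1,827,298.78

H₁ = 26%×$110 = $28.6000;  H₂ = 26%×$107.47 = $27.9422
EOQ₁ = √(2×16,600×370/28.6000) = 655.37  (< 2,950, feasible at tier 1)
EOQ₂ = √(2×16,600×370/27.9422) = 663.04  (< 2,950 → use Q = 2,950 at tier-2 price)
TC(tier 1 (EOQ₁), Q≈655.4) = $1,844,743.60
TC(tier 2, Q≈2,950.0) = $1,827,298.78
Minimum at tier 2: $1,827,298.78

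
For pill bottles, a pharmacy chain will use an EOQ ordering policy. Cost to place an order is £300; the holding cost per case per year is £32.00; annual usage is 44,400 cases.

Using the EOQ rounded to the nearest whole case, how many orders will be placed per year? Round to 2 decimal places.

Q* = √(2·D·S / H) = √(2·44,400·300 / 32) = √832,500.0 ≈ 912.41 → Q = 912
N = D/Q = 44,400/912 ≈ 48.684 orders/yr

48.68 orders per year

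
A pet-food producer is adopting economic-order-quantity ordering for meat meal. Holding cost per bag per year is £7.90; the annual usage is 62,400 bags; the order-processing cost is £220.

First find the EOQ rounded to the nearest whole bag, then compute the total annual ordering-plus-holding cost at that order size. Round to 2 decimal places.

EOQ = √(2DS/H) = √(2 × 62,400 × 220 / 7.9)
    = √(3,475,443.04) ≈ 1,864.25 → Q = 1,864 bags
Orders/yr = 62,400/1,864 = 33.476; ordering cost = 33.476 × £220 = £7,364.81
Average inventory = 1,864/2 = 932; holding cost = 932 × £7.9 = £7,362.80
Total = £7,364.81 + £7,362.80 = £14,727.61

£14,727.61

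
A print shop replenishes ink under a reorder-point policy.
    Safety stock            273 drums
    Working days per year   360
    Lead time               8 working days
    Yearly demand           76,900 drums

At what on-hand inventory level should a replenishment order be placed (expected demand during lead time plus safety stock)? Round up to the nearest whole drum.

Daily demand d = 76,900 / 360 = 213.611 drums/day
Demand during lead time = 213.611 × 8 = 1,708.89
Reorder point = 1,708.89 + 273 = 1,981.89 → round up

1,982 drums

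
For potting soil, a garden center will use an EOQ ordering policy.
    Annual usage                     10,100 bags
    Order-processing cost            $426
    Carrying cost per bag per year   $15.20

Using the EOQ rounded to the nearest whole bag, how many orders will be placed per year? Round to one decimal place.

Q* = √(2·D·S / H) = √(2·10,100·426 / 15.2) = √566,131.6 ≈ 752.42 → Q = 752
Orders per year = D/Q = 10,100 / 752 = 13.431

13.4 orders per year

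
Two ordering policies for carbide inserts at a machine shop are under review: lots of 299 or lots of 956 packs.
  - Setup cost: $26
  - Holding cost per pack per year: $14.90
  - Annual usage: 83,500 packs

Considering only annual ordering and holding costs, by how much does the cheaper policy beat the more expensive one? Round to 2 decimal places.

$95.30

For each Q, cost = (D/Q)·S + (Q/2)·H.
TC(299) = (83,500/299)×26 + (299/2)×14.9 = $9,488.42
TC(956) = (83,500/956)×26 + (956/2)×14.9 = $9,393.12
Cheaper: Q = 956.  Difference = $95.30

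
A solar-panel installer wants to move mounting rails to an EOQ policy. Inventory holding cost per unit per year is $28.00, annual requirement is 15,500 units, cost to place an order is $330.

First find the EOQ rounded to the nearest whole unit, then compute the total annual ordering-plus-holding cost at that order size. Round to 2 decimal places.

$16,924.54

Q* = √(2·D·S / H) = √(2·15,500·330 / 28) = √365,357.1 ≈ 604.45 → Q = 604 units
Orders/yr = 15,500/604 = 25.662; ordering cost = 25.662 × $330 = $8,468.54
Average inventory = 604/2 = 302; holding cost = 302 × $28 = $8,456.00
Total = $8,468.54 + $8,456.00 = $16,924.54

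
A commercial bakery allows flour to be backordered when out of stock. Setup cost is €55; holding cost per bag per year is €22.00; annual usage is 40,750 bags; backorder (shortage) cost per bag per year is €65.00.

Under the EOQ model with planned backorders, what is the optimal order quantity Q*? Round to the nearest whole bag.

Q* = √(2DS/H) · √((H + b)/b)
   = √(2 × 40,750 × 55 / 22) · √((22 + 65) / 65)
   = 451.387 × 1.1569 ≈ 522.22

522 bags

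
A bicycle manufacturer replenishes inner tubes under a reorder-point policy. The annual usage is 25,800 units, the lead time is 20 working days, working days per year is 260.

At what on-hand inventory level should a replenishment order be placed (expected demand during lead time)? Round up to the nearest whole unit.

Daily demand d = 25,800 / 260 = 99.231 units/day
Demand during lead time = 99.231 × 20 = 1,984.62
Reorder point = 1,984.62 → round up

1,985 units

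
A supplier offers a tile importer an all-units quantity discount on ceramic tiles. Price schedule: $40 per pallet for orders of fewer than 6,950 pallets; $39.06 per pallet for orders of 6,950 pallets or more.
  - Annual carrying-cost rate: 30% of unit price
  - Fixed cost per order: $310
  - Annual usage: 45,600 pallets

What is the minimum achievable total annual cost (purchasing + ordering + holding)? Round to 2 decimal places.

$1,823,890.01

H₁ = 30%×$40 = $12.0000;  H₂ = 30%×$39.06 = $11.7180
EOQ₁ = √(2×45,600×310/12.0000) = 1,534.93  (< 6,950, feasible at tier 1)
EOQ₂ = √(2×45,600×310/11.7180) = 1,553.29  (< 6,950 → use Q = 6,950 at tier-2 price)
TC(tier 1 (EOQ₁), Q≈1,534.9) = $1,842,419.12
TC(tier 2, Q≈6,950.0) = $1,823,890.01
Minimum at tier 2: $1,823,890.01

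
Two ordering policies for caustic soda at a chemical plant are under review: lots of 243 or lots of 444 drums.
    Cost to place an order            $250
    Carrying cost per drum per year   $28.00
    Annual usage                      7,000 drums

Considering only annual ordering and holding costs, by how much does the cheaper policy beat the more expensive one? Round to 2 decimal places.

$446.20

For each Q, cost = (D/Q)·S + (Q/2)·H.
TC(243) = (7,000/243)×250 + (243/2)×28 = $10,603.65
TC(444) = (7,000/444)×250 + (444/2)×28 = $10,157.44
Lots of 444 are cheaper by $446.20.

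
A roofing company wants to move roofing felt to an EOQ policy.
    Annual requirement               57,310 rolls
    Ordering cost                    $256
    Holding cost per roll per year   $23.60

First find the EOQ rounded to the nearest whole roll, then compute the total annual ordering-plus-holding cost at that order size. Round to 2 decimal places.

Q* = √(2·D·S / H) = √(2·57,310·256 / 23.6) = √1,243,335.6 ≈ 1,115.05 → Q = 1,115 rolls
Orders/yr = 57,310/1,115 = 51.399; ordering cost = 51.399 × $256 = $13,158.17
Average inventory = 1,115/2 = 557.5; holding cost = 557.5 × $23.6 = $13,157.00
Total = $13,158.17 + $13,157.00 = $26,315.17

$26,315.17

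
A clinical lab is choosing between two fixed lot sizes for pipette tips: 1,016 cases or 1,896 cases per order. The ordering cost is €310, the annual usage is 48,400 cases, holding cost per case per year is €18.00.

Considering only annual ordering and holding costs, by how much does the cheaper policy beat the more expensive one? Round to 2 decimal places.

TC(Q) = (D/Q)S + (Q/2)H
TC(1,016) = (48,400/1,016)×310 + (1,016/2)×18 = €23,911.72
TC(1,896) = (48,400/1,896)×310 + (1,896/2)×18 = €24,977.50
Lots of 1,016 are cheaper by €1,065.79.

€1,065.79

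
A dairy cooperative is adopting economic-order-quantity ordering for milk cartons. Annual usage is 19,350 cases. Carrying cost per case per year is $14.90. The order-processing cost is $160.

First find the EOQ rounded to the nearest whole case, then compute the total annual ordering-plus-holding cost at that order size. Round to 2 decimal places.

$9,605.25

EOQ = √(2DS/H) = √(2 × 19,350 × 160 / 14.9)
    = √(415,570.47) ≈ 644.65 → Q = 645 cases
Orders/yr = 19,350/645 = 30.000; ordering cost = 30.000 × $160 = $4,800.00
Average inventory = 645/2 = 322.5; holding cost = 322.5 × $14.9 = $4,805.25
Total = $4,800.00 + $4,805.25 = $9,605.25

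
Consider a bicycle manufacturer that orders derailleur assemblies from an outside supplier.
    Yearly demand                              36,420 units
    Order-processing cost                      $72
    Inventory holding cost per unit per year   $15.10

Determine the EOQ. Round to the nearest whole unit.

EOQ = √(2DS/H) = √(2 × 36,420 × 72 / 15.1)
    = √(347,316.56) ≈ 589.34

589 units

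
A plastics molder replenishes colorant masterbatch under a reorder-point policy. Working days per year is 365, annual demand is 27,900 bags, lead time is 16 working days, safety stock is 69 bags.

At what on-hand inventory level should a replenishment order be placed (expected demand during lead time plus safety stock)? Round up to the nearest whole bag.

1,293 bags

Daily demand d = 27,900 / 365 = 76.438 bags/day
Demand during lead time = 76.438 × 16 = 1,223.01
Reorder point = 1,223.01 + 69 = 1,292.01 → round up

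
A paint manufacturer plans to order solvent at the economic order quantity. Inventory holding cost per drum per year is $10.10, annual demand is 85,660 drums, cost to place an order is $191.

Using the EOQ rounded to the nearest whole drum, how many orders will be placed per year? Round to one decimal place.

47.6 orders per year

Optimal lot size Q* = (2 × 85,660 × $191 / $10.1)^½ ≈ 1,799.95 → Q = 1,800
N = D/Q = 85,660/1,800 ≈ 47.589 orders/yr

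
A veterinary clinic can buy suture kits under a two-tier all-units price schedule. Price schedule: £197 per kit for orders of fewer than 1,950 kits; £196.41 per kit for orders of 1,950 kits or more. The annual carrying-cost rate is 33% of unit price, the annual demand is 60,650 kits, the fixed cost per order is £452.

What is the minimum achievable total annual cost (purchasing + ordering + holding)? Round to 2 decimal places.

H₁ = 33%×£197 = £65.0100;  H₂ = 33%×£196.41 = £64.8153
EOQ₁ = √(2×60,650×452/65.0100) = 918.35  (< 1,950, feasible at tier 1)
EOQ₂ = √(2×60,650×452/64.8153) = 919.73  (< 1,950 → use Q = 1,950 at tier-2 price)
TC(tier 1 (EOQ₁), Q≈918.4) = £12,007,752.11
TC(tier 2, Q≈1,950.0) = £11,989,519.78
Minimum at tier 2: £11,989,519.78

£11,989,519.78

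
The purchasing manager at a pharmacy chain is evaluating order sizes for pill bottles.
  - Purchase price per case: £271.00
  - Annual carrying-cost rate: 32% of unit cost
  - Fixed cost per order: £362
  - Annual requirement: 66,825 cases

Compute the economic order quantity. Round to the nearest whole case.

747 cases

H = i·C = 0.32 × £271 = £86.7200 per case-year
2DS/H = 2·66,825·362/86.72 = 557,902.44
EOQ = √557,902.44 ≈ 746.93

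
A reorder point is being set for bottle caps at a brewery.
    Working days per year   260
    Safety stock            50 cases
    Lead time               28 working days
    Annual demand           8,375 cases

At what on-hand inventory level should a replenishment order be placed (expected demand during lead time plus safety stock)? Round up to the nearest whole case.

Daily demand d = 8,375 / 260 = 32.212 cases/day
Demand during lead time = 32.212 × 28 = 901.92
Reorder point = 901.92 + 50 = 951.92 → round up

952 cases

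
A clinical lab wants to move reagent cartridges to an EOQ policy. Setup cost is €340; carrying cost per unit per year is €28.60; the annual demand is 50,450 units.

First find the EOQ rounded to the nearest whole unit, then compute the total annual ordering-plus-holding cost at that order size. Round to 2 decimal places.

€31,323.34

EOQ = √(2DS/H) = √(2 × 50,450 × 340 / 28.6)
    = √(1,199,510.49) ≈ 1,095.22 → Q = 1,095 units
Ordering: D/Q × S = 50,450/1,095 × €340 = €15,664.84
Holding:  Q/2 × H = 1,095/2 × €28.6 = €15,658.50
Total = €15,664.84 + €15,658.50 = €31,323.34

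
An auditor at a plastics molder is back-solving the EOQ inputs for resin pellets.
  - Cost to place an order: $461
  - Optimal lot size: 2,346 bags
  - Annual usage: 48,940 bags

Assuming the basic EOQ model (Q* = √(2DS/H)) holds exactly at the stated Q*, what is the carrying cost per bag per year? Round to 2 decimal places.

$8.20

From Q* = √(2DS/H) ⇒ Q*² = 2DS/H.
H = 2DS / Q² = 2 × 48,940 × 461 / 2,346² = 8.1986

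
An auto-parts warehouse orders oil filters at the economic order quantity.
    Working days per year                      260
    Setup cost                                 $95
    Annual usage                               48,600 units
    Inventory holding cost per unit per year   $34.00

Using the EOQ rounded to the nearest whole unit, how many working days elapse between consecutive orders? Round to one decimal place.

2.8 days

2DS/H = 2·48,600·95/34 = 271,588.24
EOQ = √271,588.24 ≈ 521.14 → Q = 521 units
T = Q/D × 260 days = 521/48,600 × 260 = 2.787 days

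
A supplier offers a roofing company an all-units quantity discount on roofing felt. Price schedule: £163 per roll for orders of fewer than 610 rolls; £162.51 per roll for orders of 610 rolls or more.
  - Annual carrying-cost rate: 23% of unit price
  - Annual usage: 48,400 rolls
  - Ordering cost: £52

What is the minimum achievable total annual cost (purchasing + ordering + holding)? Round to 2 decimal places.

£7,881,009.98

H₁ = 23%×£163 = £37.4900;  H₂ = 23%×£162.51 = £37.3773
EOQ₁ = √(2×48,400×52/37.4900) = 366.42  (< 610, feasible at tier 1)
EOQ₂ = √(2×48,400×52/37.3773) = 366.97  (< 610 → use Q = 610 at tier-2 price)
TC(tier 1 (EOQ₁), Q≈366.4) = £7,902,937.16
TC(tier 2, Q≈610.0) = £7,881,009.98
Minimum at tier 2: £7,881,009.98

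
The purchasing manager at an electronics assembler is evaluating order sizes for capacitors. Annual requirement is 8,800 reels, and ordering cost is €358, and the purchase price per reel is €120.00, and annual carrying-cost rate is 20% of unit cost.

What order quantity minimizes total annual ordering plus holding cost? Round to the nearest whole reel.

512 reels

Holding cost per reel per year: H = 20% × €120 = €24.0000
EOQ = √(2DS/H) = √(2 × 8,800 × 358 / 24)
    = √(262,533.33) ≈ 512.38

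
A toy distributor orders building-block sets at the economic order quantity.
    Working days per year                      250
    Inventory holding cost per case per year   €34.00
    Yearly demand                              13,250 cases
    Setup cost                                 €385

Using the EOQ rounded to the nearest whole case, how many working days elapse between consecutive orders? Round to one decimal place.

Q* = √(2·D·S / H) = √(2·13,250·385 / 34) = √300,073.5 ≈ 547.79 → Q = 548 cases
T = Q/D × 250 days = 548/13,250 × 250 = 10.340 days

10.3 days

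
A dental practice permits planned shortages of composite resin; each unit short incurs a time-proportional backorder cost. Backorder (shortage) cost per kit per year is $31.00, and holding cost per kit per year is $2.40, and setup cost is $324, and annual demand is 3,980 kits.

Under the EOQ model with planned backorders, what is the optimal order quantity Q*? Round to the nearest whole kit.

Q* = √(2DS/H) · √((H + b)/b)
   = √(2 × 3,980 × 324 / 2.4) · √((2.4 + 31) / 31)
   = 1,036.629 × 1.0380 ≈ 1,076.01

1,076 kits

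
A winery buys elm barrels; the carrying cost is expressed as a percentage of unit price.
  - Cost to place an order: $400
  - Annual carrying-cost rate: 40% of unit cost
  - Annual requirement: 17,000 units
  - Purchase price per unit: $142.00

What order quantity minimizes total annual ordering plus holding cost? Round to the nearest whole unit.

489 units

Carrying cost H = $142 × 40% = $56.8000/unit/yr
Optimal lot size Q* = (2 × 17,000 × $400 / $56.8)^½ ≈ 489.32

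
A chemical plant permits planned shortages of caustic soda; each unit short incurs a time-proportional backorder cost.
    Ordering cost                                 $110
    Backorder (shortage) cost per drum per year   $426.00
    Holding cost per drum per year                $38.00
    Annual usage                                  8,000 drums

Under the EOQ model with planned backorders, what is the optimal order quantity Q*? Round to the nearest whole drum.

Basic EOQ = √(2·8,000·110/38) = 215.211
Backorder adjustment √((H+b)/b) = √((38+426)/426) = 1.0436
Q* = 215.211 × 1.0436 ≈ 224.60

225 drums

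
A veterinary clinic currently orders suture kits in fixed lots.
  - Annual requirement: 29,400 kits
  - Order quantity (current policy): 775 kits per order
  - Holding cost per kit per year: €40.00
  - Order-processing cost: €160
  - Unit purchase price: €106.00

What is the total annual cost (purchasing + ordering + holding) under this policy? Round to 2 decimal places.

Ordering: D/Q × S = 29,400/775 × €160 = €6,069.68
Holding:  Q/2 × H = 775/2 × €40 = €15,500.00
Purchase cost = D·C = 29,400 × 106 = €3,116,400.00
Total = €6,069.68 + €15,500.00 + €3,116,400.00 = €3,137,969.68

€3,137,969.68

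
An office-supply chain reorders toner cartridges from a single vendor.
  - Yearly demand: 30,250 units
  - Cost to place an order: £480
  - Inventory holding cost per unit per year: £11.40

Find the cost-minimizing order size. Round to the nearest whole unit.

2DS/H = 2·30,250·480/11.4 = 2,547,368.42
EOQ = √2,547,368.42 ≈ 1,596.05

1,596 units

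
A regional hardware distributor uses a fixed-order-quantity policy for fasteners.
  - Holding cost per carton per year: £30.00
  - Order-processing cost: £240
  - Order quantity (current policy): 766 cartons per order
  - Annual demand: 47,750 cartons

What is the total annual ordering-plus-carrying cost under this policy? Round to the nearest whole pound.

Ordering: D/Q × S = 47,750/766 × £240 = £14,960.84
Holding:  Q/2 × H = 766/2 × £30 = £11,490.00
Total = £14,960.84 + £11,490.00 = £26,450.84

£26,451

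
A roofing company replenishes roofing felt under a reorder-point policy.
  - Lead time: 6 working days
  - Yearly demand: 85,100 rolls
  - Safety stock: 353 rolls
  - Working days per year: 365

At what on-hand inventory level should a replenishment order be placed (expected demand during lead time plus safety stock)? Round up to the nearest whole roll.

Daily demand d = 85,100 / 365 = 233.151 rolls/day
Demand during lead time = 233.151 × 6 = 1,398.90
Reorder point = 1,398.90 + 353 = 1,751.90 → round up

1,752 rolls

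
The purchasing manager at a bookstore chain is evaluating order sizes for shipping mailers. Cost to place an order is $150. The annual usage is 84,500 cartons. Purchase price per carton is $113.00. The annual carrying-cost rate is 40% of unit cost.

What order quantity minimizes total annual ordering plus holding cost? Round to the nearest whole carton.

749 cartons

Carrying cost H = $113 × 40% = $45.2000/carton/yr
Optimal lot size Q* = (2 × 84,500 × $150 / $45.2)^½ ≈ 748.89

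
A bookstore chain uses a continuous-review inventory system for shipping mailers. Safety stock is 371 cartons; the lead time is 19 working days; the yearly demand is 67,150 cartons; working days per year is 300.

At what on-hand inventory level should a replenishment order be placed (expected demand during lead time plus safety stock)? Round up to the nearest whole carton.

4,624 cartons

Daily demand d = 67,150 / 300 = 223.833 cartons/day
Demand during lead time = 223.833 × 19 = 4,252.83
Reorder point = 4,252.83 + 371 = 4,623.83 → round up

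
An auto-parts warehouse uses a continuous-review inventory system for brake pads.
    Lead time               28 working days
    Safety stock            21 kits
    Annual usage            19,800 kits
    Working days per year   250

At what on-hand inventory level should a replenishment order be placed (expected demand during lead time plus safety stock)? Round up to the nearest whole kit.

Daily demand d = 19,800 / 250 = 79.200 kits/day
Demand during lead time = 79.200 × 28 = 2,217.60
Reorder point = 2,217.60 + 21 = 2,238.60 → round up

2,239 kits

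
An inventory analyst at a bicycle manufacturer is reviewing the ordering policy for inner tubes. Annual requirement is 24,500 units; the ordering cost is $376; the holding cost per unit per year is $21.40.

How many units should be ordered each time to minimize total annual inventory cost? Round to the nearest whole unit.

928 units

Q* = √(2·D·S / H) = √(2·24,500·376 / 21.4) = √860,934.6 ≈ 927.87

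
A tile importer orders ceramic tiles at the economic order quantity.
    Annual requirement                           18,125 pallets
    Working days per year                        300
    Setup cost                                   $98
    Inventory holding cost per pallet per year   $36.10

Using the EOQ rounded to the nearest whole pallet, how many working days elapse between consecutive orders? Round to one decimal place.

Optimal lot size Q* = (2 × 18,125 × $98 / $36.1)^½ ≈ 313.70 → Q = 314 pallets
Cycle time = (working days × Q)/D = (300 × 314) / 18,125 = 5.197 days

5.2 days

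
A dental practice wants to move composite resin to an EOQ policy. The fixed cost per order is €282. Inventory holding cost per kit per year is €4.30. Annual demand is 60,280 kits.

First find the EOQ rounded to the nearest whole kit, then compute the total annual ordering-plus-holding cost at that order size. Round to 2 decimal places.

€12,090.95

EOQ = √(2DS/H) = √(2 × 60,280 × 282 / 4.3)
    = √(7,906,493.02) ≈ 2,811.85 → Q = 2,812 kits
Orders/yr = 60,280/2,812 = 21.437; ordering cost = 21.437 × €282 = €6,045.15
Average inventory = 2,812/2 = 1406; holding cost = 1406 × €4.3 = €6,045.80
Total = €6,045.15 + €6,045.80 = €12,090.95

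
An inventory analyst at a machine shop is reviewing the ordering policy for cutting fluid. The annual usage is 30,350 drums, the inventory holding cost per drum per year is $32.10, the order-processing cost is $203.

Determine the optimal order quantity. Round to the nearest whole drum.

2DS/H = 2·30,350·203/32.1 = 383,866.04
EOQ = √383,866.04 ≈ 619.57

620 drums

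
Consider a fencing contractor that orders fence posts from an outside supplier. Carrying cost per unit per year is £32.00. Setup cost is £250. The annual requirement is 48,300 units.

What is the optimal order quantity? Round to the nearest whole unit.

869 units

2DS/H = 2·48,300·250/32 = 754,687.50
EOQ = √754,687.50 ≈ 868.73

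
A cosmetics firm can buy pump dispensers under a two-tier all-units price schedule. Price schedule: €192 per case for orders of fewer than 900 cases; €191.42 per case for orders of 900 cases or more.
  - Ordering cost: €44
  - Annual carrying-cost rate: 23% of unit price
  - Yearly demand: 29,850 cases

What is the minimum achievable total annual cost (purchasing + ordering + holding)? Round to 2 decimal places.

€5,735,158.30

H₁ = 23%×€192 = €44.1600;  H₂ = 23%×€191.42 = €44.0266
EOQ₁ = √(2×29,850×44/44.1600) = 243.89  (< 900, feasible at tier 1)
EOQ₂ = √(2×29,850×44/44.0266) = 244.26  (< 900 → use Q = 900 at tier-2 price)
TC(tier 1 (EOQ₁), Q≈243.9) = €5,741,970.31
TC(tier 2, Q≈900.0) = €5,735,158.30
Minimum at tier 2: €5,735,158.30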